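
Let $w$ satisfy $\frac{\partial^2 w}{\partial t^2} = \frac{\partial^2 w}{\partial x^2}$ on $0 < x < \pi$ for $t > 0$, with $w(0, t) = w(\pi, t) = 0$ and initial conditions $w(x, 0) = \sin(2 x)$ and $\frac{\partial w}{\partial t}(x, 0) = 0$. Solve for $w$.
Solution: Separating variables: $w = \sum [A_n \cos(\omega_n t) + B_n \sin(\omega_n t)] \sin(nx)$, $\omega_n = n$. From ICs: $A_2=1$.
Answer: $w(x, t) = \sin(2 x) \cos(2 t)$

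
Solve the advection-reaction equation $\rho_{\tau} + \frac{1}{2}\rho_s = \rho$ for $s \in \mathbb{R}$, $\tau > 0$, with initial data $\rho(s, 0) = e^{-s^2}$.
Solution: Substitute $\rho = e^{\tau}u$.
Then $\rho_{\tau} = e^{\tau}(u_{\tau} + u)$, $\rho_s = e^{\tau}u_s$; substituting and dividing by $e^{\tau}$, the lower-order terms cancel: $u_{\tau} + \frac{1}{2}u_s = 0$ (standard advection equation).
Data for $u$: $u(s,0) = \rho(s,0) = e^{-s^2}$.
By characteristics ($ds/d\tau = 1/2$), $u(s,\tau) = f(s - \frac{1}{2}\tau)$ with $f = u( \cdot , 0)$.
So $u(s,\tau) = e^{-(s - \tau/2)^2}$, and $\rho(s,\tau) = e^{\tau}u(s,\tau)$.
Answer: $\rho(s, \tau) = e^{\tau} e^{-(-\tau/2 + s)^2}$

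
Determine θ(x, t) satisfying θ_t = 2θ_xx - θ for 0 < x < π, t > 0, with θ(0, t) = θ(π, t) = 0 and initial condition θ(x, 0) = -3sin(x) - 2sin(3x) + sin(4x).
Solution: Substitute θ = exp(-t)u.
Then θ_t = exp(-t)(u_t - u), θ_xx = exp(-t)u_xx; substituting and dividing by exp(-t), the lower-order terms cancel: u_t = 2u_xx (standard heat equation).
Data for u: u(x,0) = θ(x,0) = -3sin(x) - 2sin(3x) + sin(4x). The boundary conditions carry over: u(0,t) = u(π,t) = 0.
Separating variables: u = Σ c_n exp(-2n²t) sin(nx). From u(x,0) = -3sin(x) - 2sin(3x) + sin(4x): c_1=-3, c_3=-2, c_4=1.
So u(x,t) = -3exp(-2t)sin(x) - 2exp(-18t)sin(3x) + exp(-32t)sin(4x), and θ(x,t) = exp(-t)u(x,t).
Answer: θ(x, t) = -3exp(-3t)sin(x) - 2exp(-19t)sin(3x) + exp(-33t)sin(4x)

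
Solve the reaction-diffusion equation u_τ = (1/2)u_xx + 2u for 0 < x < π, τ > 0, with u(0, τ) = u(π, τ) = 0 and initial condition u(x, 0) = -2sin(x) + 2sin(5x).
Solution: Substitute u = exp(2τ)w, i.e. w = exp(-2τ)u.
By the product rule, u_τ = exp(2τ)(w_τ + 2w), u_xx = exp(2τ)w_xx.
Substituting into the PDE and dividing by exp(2τ): w_τ + 2w = (1/2)w_xx + 2w.
The lower-order terms cancel, leaving the standard heat equation w_τ = (1/2)w_xx.
Initial data for w: w(x,0) = u(x,0) = -2sin(x) + 2sin(5x). The boundary conditions carry over: w(0,τ) = w(π,τ) = 0.
Solve for w:
  Using separation of variables w = X(x)T(τ):
  Eigenfunctions: sin(nx), n = 1, 2, 3, ...
  General solution: w(x, τ) = Σ c_n sin(nx) exp(-n² τ/2)
  Matching w(x,0) = -2sin(x) + 2sin(5x) term by term: c_1=-2, c_5=2.
Hence w(x,τ) = -2exp(-τ/2)sin(x) + 2exp(-25τ/2)sin(5x).
Transform back: u(x,τ) = exp(2τ)w(x,τ).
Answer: u(x, τ) = -2exp(3τ/2)sin(x) + 2exp(-21τ/2)sin(5x)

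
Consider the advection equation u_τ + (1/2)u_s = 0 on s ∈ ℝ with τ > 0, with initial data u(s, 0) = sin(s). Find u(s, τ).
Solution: By method of characteristics (waves move right with speed 1/2):
Along characteristics s - (1/2)τ = const, u is constant, so u(s,τ) = f(s - (1/2)τ) with f = u(·, 0).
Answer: u(s, τ) = sin(s - τ/2)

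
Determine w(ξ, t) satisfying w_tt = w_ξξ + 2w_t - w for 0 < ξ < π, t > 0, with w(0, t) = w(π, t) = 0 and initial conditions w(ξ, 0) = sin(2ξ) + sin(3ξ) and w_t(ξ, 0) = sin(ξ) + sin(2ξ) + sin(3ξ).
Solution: Substitute w = exp(t)u, i.e. u = exp(-t)w.
By the product rule, w_t = exp(t)(u_t + u), w_tt = exp(t)(u_tt + 2u_t + u), w_ξξ = exp(t)u_ξξ.
Substituting into the PDE and dividing by exp(t): u_tt + 2u_t + u = u_ξξ + 2(u_t + u) - u.
The lower-order terms cancel, leaving the standard wave equation u_tt = u_ξξ.
Initial data for u: u(ξ,0) = w(ξ,0) = sin(2ξ) + sin(3ξ); u_t(ξ,0) = w_t(ξ,0) - w(ξ,0) = sin(ξ). The boundary conditions carry over: u(0,t) = u(π,t) = 0.
Solve for u:
  Using separation of variables u = X(ξ)T(t):
  Eigenfunctions: sin(nξ), n = 1, 2, 3, ...
  General solution: u(ξ, t) = Σ [A_n cos(n t) + B_n sin(n t)] sin(nξ)
  From u(ξ,0) = sin(2ξ) + sin(3ξ): A_2=1, A_3=1. From u_t(ξ,0) = sin(ξ), using u_t(ξ,0) = Σ ω_n B_n sin(nξ) with ω_n = n: B_1 = 1/1 = 1.
Hence u(ξ,t) = sin(t)sin(ξ) + sin(2ξ)cos(2t) + sin(3ξ)cos(3t).
Transform back: w(ξ,t) = exp(t)u(ξ,t).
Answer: w(ξ, t) = exp(t)sin(t)sin(ξ) + exp(t)sin(2ξ)cos(2t) + exp(t)sin(3ξ)cos(3t)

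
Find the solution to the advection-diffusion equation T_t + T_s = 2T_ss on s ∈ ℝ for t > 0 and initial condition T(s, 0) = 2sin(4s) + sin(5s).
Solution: Moving frame: η = s - t, σ = t, T = u(η,σ), so T_t = u_σ - u_η and T_ss = u_ηη.
Hence T_t + T_s = u_σ and the PDE becomes the heat equation u_σ = 2u_ηη on η ∈ ℝ.
Initial data: u(η,0) = T(η,0) = 2sin(4η) + sin(5η). Each mode sin(nη) decays as exp(-2n²σ) on ℝ, so u(η,σ) = Σ c_n exp(-2n²σ) sin(nη) with c_4=2, c_5=1: u(η,σ) = 2exp(-32σ)sin(4η) + exp(-50σ)sin(5η).
Substituting back: T(s,t) = u(s - t, t).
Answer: T(s, t) = 2exp(-32t)sin(4s - 4t) + exp(-50t)sin(5s - 5t)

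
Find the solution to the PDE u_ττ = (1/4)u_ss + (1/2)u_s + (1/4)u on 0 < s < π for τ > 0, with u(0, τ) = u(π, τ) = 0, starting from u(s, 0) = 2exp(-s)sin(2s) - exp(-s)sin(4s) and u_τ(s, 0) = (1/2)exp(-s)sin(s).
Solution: Substitute u = exp(-s)w.
Then u_s = exp(-s)(w_s - w), u_ss = exp(-s)(w_ss - 2w_s + w), u_ττ = exp(-s)w_ττ; substituting and dividing by exp(-s), the lower-order terms cancel: w_ττ = (1/4)w_ss (standard wave equation).
Data for w: w(s,0) = exp(s)u(s,0) = 2sin(2s) - sin(4s); w_τ(s,0) = exp(s)u_τ(s,0) = (1/2)sin(s). The boundary conditions carry over: w(0,τ) = w(π,τ) = 0.
Separating variables: w = Σ [A_n cos(ω_n τ) + B_n sin(ω_n τ)] sin(ns), ω_n = n/2. From ICs (B_n = velocity coefficient / ω_n): A_2=2, A_4=-1, B_1=1.
So w(s,τ) = sin(s)sin(τ/2) + 2sin(2s)cos(τ) - sin(4s)cos(2τ), and u(s,τ) = exp(-s)w(s,τ).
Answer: u(s, τ) = exp(-s)sin(s)sin(τ/2) + 2exp(-s)sin(2s)cos(τ) - exp(-s)sin(4s)cos(2τ)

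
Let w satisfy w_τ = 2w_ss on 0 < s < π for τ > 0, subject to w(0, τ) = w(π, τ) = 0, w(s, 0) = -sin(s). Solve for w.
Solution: Using separation of variables w = X(s)T(τ):
Eigenfunctions: sin(ns), n = 1, 2, 3, ...
General solution: w(s, τ) = Σ c_n sin(ns) exp(-2n² τ)
Matching w(s,0) = -sin(s) term by term: c_1=-1.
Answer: w(s, τ) = -exp(-2τ)sin(s)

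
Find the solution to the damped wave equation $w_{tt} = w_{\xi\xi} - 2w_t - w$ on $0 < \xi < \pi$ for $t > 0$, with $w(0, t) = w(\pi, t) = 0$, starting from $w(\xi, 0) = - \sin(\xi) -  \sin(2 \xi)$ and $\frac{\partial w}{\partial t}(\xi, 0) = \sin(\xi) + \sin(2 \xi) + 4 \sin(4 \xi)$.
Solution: Substitute $w = e^{-t}u$.
Then $w_t = e^{-t}(u_t - u)$, $w_{tt} = e^{-t}(u_{tt} - 2u_t + u)$, $w_{\xi\xi} = e^{-t}u_{\xi\xi}$; substituting and dividing by $e^{-t}$, the lower-order terms cancel: $u_{tt} = u_{\xi\xi}$ (standard wave equation).
Data for $u$: $u(\xi,0) = w(\xi,0) = - \sin(\xi) - \sin(2 \xi)$; $u_t(\xi,0) = w_t(\xi,0) + w(\xi,0) = 4 \sin(4 \xi)$. The boundary conditions carry over: $u(0,t) = u(\pi,t) = 0$.
Separating variables: $u = \sum [A_n \cos(\omega_n t) + B_n \sin(\omega_n t)] \sin(n\xi)$, $\omega_n = n$. From ICs ($B_n$ = velocity coefficient / $\omega_n$): $A_1=-1, A_2=-1, B_4=1$.
So $u(\xi,t) = \sin(4 t) \sin(4 \xi) - \sin(\xi) \cos(t) - \sin(2 \xi) \cos(2 t)$, and $w(\xi,t) = e^{-t}u(\xi,t)$.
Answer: $w(\xi, t) = - e^{-t} \sin(\xi) \cos(t) -  e^{-t} \sin(2 \xi) \cos(2 t) + e^{-t} \sin(4 \xi) \sin(4 t)$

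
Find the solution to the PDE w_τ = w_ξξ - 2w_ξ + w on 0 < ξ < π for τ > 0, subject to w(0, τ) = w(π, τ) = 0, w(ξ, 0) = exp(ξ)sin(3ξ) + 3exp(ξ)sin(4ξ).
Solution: Substitute w = exp(ξ)u.
Then w_ξ = exp(ξ)(u_ξ + u), w_ξξ = exp(ξ)(u_ξξ + 2u_ξ + u), w_τ = exp(ξ)u_τ; substituting and dividing by exp(ξ), the lower-order terms cancel: u_τ = u_ξξ (standard heat equation).
Data for u: u(ξ,0) = exp(-ξ)w(ξ,0) = sin(3ξ) + 3sin(4ξ). The boundary conditions carry over: u(0,τ) = u(π,τ) = 0.
Separating variables: u = Σ c_n exp(-n²τ) sin(nξ). From u(ξ,0) = sin(3ξ) + 3sin(4ξ): c_3=1, c_4=3.
So u(ξ,τ) = exp(-9τ)sin(3ξ) + 3exp(-16τ)sin(4ξ), and w(ξ,τ) = exp(ξ)u(ξ,τ).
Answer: w(ξ, τ) = exp(ξ)exp(-9τ)sin(3ξ) + 3exp(ξ)exp(-16τ)sin(4ξ)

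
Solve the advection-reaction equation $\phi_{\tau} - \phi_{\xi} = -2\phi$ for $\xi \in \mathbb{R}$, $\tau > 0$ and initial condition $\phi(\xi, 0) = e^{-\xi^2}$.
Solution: Substitute $\phi = e^{-2\tau}u$, i.e. $u = e^{2\tau}\phi$.
By the product rule, $\phi_{\tau} = e^{-2\tau}(u_{\tau} - 2u)$, $\phi_{\xi} = e^{-2\tau}u_{\xi}$.
Substituting into the PDE and dividing by $e^{-2\tau}$: $u_{\tau} - 2u - u_{\xi} = -2u$.
The lower-order terms cancel, leaving the standard advection equation $u_{\tau} - u_{\xi} = 0$.
Initial data for $u$: $u(\xi,0) = \phi(\xi,0) = e^{-\xi^2}$.
Solve for $u$:
  By method of characteristics (waves move left with speed 1):
  Along characteristics $\xi + \tau =$ const, $u$ is constant, so $u(\xi,\tau) = f(\xi + \tau)$ with $f = u( \cdot , 0)$.
Hence $u(\xi,\tau) = e^{-(\xi + \tau)^2}$.
Transform back: $\phi(\xi,\tau) = e^{-2\tau}u(\xi,\tau)$.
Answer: $\phi(\xi, \tau) = e^{-2 \tau} e^{-(\tau + \xi)^2}$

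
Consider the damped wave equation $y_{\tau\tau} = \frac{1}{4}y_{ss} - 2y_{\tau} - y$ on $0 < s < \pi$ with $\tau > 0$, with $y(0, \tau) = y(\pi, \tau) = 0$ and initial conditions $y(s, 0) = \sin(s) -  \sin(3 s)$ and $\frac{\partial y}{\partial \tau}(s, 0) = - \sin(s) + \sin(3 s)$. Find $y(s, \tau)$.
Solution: Substitute $y = e^{-\tau}u$.
Then $y_{\tau} = e^{-\tau}(u_{\tau} - u)$, $y_{\tau\tau} = e^{-\tau}(u_{\tau\tau} - 2u_{\tau} + u)$, $y_{ss} = e^{-\tau}u_{ss}$; substituting and dividing by $e^{-\tau}$, the lower-order terms cancel: $u_{\tau\tau} = \frac{1}{4}u_{ss}$ (standard wave equation).
Data for $u$: $u(s,0) = y(s,0) = \sin(s) - \sin(3 s)$; $u_{\tau}(s,0) = y_{\tau}(s,0) + y(s,0) = 0$. The boundary conditions carry over: $u(0,\tau) = u(\pi,\tau) = 0$.
Separating variables: $u = \sum [A_n \cos(\omega_n \tau) + B_n \sin(\omega_n \tau)] \sin(ns)$, $\omega_n = n/2$. From ICs: $A_1=1, A_3=-1$.
So $u(s,\tau) = \sin(s) \cos(\tau/2) - \sin(3 s) \cos(3 \tau/2)$, and $y(s,\tau) = e^{-\tau}u(s,\tau)$.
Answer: $y(s, \tau) = e^{-\tau} \sin(s) \cos(\tau/2) -  e^{-\tau} \sin(3 s) \cos(3 \tau/2)$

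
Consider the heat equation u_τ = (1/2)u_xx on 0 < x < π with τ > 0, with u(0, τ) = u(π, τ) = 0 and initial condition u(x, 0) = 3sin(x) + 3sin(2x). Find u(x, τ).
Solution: Using separation of variables u = X(x)T(τ):
Eigenfunctions: sin(nx), n = 1, 2, 3, ...
General solution: u(x, τ) = Σ c_n sin(nx) exp(-n² τ/2)
Matching u(x,0) = 3sin(x) + 3sin(2x) term by term: c_1=3, c_2=3.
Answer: u(x, τ) = 3exp(-2τ)sin(2x) + 3exp(-τ/2)sin(x)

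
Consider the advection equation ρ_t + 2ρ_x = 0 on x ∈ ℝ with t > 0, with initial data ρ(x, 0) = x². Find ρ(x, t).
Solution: By characteristics (dx/dt = 2), ρ(x,t) = f(x - 2t) with f = ρ(·, 0).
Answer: ρ(x, t) = 4t² - 4tx + x²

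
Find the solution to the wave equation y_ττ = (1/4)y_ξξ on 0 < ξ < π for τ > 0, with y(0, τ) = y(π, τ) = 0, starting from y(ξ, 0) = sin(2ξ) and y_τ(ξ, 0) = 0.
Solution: Using separation of variables y = X(ξ)T(τ):
Eigenfunctions: sin(nξ), n = 1, 2, 3, ...
General solution: y(ξ, τ) = Σ [A_n cos(n τ/2) + B_n sin(n τ/2)] sin(nξ)
From y(ξ,0) = sin(2ξ): A_2=1. From y_τ(ξ,0) = 0: all B_n = 0.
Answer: y(ξ, τ) = sin(2ξ)cos(τ)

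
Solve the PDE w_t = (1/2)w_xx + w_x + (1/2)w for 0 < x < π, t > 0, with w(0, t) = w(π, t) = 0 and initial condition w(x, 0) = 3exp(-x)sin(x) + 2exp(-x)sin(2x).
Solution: Substitute w = exp(-x)u.
Then w_x = exp(-x)(u_x - u), w_xx = exp(-x)(u_xx - 2u_x + u), w_t = exp(-x)u_t; substituting and dividing by exp(-x), the lower-order terms cancel: u_t = (1/2)u_xx (standard heat equation).
Data for u: u(x,0) = exp(x)w(x,0) = 3sin(x) + 2sin(2x). The boundary conditions carry over: u(0,t) = u(π,t) = 0.
Separating variables: u = Σ c_n exp(-n²t/2) sin(nx). From u(x,0) = 3sin(x) + 2sin(2x): c_1=3, c_2=2.
So u(x,t) = 2exp(-2t)sin(2x) + 3exp(-t/2)sin(x), and w(x,t) = exp(-x)u(x,t).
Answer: w(x, t) = 2exp(-2t)exp(-x)sin(2x) + 3exp(-t/2)exp(-x)sin(x)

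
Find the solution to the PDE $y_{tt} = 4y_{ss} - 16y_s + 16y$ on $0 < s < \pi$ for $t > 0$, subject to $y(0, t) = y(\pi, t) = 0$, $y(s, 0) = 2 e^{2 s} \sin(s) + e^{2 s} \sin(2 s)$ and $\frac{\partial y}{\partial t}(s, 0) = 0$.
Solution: Substitute $y = e^{2s}u$.
Then $y_s = e^{2s}(u_s + 2u)$, $y_{ss} = e^{2s}(u_{ss} + 4u_s + 4u)$, $y_{tt} = e^{2s}u_{tt}$; substituting and dividing by $e^{2s}$, the lower-order terms cancel: $u_{tt} = 4u_{ss}$ (standard wave equation).
Data for $u$: $u(s,0) = e^{-2s}y(s,0) = 2 \sin(s) + \sin(2 s)$; $u_t(s,0) = e^{-2s}y_t(s,0) = 0$. The boundary conditions carry over: $u(0,t) = u(\pi,t) = 0$.
Separating variables: $u = \sum [A_n \cos(\omega_n t) + B_n \sin(\omega_n t)] \sin(ns)$, $\omega_n = 2n$. From ICs: $A_1=2, A_2=1$.
So $u(s,t) = 2 \sin(s) \cos(2 t) + \sin(2 s) \cos(4 t)$, and $y(s,t) = e^{2s}u(s,t)$.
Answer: $y(s, t) = 2 e^{2 s} \sin(s) \cos(2 t) + e^{2 s} \sin(2 s) \cos(4 t)$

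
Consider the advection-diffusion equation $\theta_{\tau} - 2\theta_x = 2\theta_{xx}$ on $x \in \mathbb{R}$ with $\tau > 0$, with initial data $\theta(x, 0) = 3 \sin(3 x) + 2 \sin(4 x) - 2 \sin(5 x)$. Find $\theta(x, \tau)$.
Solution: Moving frame: $\eta = x + 2\tau$, $\sigma = \tau$, $\theta = u(\eta,\sigma)$, so $\theta_{\tau} = u_{\sigma} + 2u_{\eta}$ and $\theta_{xx} = u_{\eta\eta}$.
Hence $\theta_{\tau} - 2\theta_x = u_{\sigma}$ and the PDE becomes the heat equation $u_{\sigma} = 2u_{\eta\eta}$ on $\eta \in \mathbb{R}$.
Initial data: $u(\eta,0) = \theta(\eta,0) = 3 \sin(3 \eta) + 2 \sin(4 \eta) - 2 \sin(5 \eta)$. Each mode $\sin(n\eta)$ decays as $e^{-2n^2\sigma}$ on $\mathbb{R}$, so $u(\eta,\sigma) = \sum c_n e^{-2n^2\sigma} \sin(n\eta)$ with $c_3=3, c_4=2, c_5=-2$: $u(\eta,\sigma) = 3 e^{-18 \sigma} \sin(3 \eta) + 2 e^{-32 \sigma} \sin(4 \eta) - 2 e^{-50 \sigma} \sin(5 \eta)$.
Substituting back: $\theta(x,\tau) = u(x + 2\tau, \tau)$.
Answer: $\theta(x, \tau) = 3 e^{-18 \tau} \sin(6 \tau + 3 x) + 2 e^{-32 \tau} \sin(8 \tau + 4 x) - 2 e^{-50 \tau} \sin(10 \tau + 5 x)$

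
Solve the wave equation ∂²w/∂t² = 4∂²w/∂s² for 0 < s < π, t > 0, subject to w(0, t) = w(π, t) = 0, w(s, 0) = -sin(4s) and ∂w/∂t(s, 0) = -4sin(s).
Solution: Separating variables: w = Σ [A_n cos(ω_n t) + B_n sin(ω_n t)] sin(ns), ω_n = 2n. From ICs (B_n = velocity coefficient / ω_n): A_4=-1, B_1=-2.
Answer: w(s, t) = -2sin(s)sin(2t) - sin(4s)cos(8t)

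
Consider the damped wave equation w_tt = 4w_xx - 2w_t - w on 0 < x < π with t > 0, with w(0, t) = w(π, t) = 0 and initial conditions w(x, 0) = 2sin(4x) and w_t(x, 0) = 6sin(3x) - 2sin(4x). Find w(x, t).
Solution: Substitute w = exp(-t)u, i.e. u = exp(t)w.
By the product rule, w_t = exp(-t)(u_t - u), w_tt = exp(-t)(u_tt - 2u_t + u), w_xx = exp(-t)u_xx.
Substituting into the PDE and dividing by exp(-t): u_tt - 2u_t + u = 4u_xx - 2(u_t - u) - u.
The lower-order terms cancel, leaving the standard wave equation u_tt = 4u_xx.
Initial data for u: u(x,0) = w(x,0) = 2sin(4x); u_t(x,0) = w_t(x,0) + w(x,0) = 6sin(3x). The boundary conditions carry over: u(0,t) = u(π,t) = 0.
Solve for u:
  Using separation of variables u = X(x)T(t):
  Eigenfunctions: sin(nx), n = 1, 2, 3, ...
  General solution: u(x, t) = Σ [A_n cos(2n t) + B_n sin(2n t)] sin(nx)
  From u(x,0) = 2sin(4x): A_4=2. From u_t(x,0) = 6sin(3x), using u_t(x,0) = Σ ω_n B_n sin(nx) with ω_n = 2n: B_3 = 6/6 = 1.
Hence u(x,t) = sin(6t)sin(3x) + 2sin(4x)cos(8t).
Transform back: w(x,t) = exp(-t)u(x,t).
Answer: w(x, t) = exp(-t)sin(6t)sin(3x) + 2exp(-t)sin(4x)cos(8t)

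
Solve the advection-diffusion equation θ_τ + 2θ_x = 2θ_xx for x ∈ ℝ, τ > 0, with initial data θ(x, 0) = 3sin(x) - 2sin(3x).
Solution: Change to a moving frame: let η = x - 2τ, σ = τ and write θ(x,τ) = u(η,σ).
By the chain rule θ_τ = u_σ - 2u_η, θ_x = u_η, θ_xx = u_ηη.
Then θ_τ + 2θ_x = u_σ: the advection term cancels and the PDE becomes the heat equation u_σ = 2u_ηη on η ∈ ℝ.
Initial data: u(η,0) = θ(η,0) = 3sin(η) - 2sin(3η).
On η ∈ ℝ each mode satisfies (sin(nη))″ = -n² sin(nη), so exp(-2n²σ) sin(nη) solves the heat equation; by superposition u(η,σ) = Σ c_n exp(-2n²σ) sin(nη).
Reading off the coefficients: c_1=3, c_3=-2, so u(η,σ) = 3exp(-2σ)sin(η) - 2exp(-18σ)sin(3η).
Substituting back η = x - 2τ, σ = τ: θ(x,τ) = u(x - 2τ, τ).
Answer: θ(x, τ) = 3exp(-2τ)sin(x - 2τ) - 2exp(-18τ)sin(3x - 6τ)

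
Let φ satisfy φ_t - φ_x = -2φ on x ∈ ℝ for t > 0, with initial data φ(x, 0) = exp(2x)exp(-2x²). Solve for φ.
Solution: Substitute φ = exp(2x)u.
Then φ_x = exp(2x)(u_x + 2u), φ_t = exp(2x)u_t; substituting and dividing by exp(2x), the lower-order terms cancel: u_t - u_x = 0 (standard advection equation).
Data for u: u(x,0) = exp(-2x)φ(x,0) = exp(-2x²).
By characteristics (dx/dt = -1), u(x,t) = f(x + t) with f = u(·, 0).
So u(x,t) = exp(-2(t + x)²), and φ(x,t) = exp(2x)u(x,t).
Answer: φ(x, t) = exp(2x)exp(-2(t + x)²)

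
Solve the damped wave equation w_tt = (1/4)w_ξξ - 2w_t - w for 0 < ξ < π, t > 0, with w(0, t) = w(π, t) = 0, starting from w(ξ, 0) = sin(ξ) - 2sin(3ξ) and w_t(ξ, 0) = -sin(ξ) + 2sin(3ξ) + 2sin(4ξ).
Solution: Substitute w = exp(-t)u.
Then w_t = exp(-t)(u_t - u), w_tt = exp(-t)(u_tt - 2u_t + u), w_ξξ = exp(-t)u_ξξ; substituting and dividing by exp(-t), the lower-order terms cancel: u_tt = (1/4)u_ξξ (standard wave equation).
Data for u: u(ξ,0) = w(ξ,0) = sin(ξ) - 2sin(3ξ); u_t(ξ,0) = w_t(ξ,0) + w(ξ,0) = 2sin(4ξ). The boundary conditions carry over: u(0,t) = u(π,t) = 0.
Separating variables: u = Σ [A_n cos(ω_n t) + B_n sin(ω_n t)] sin(nξ), ω_n = n/2. From ICs (B_n = velocity coefficient / ω_n): A_1=1, A_3=-2, B_4=1.
So u(ξ,t) = sin(2t)sin(4ξ) + sin(ξ)cos(t/2) - 2sin(3ξ)cos(3t/2), and w(ξ,t) = exp(-t)u(ξ,t).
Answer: w(ξ, t) = exp(-t)sin(2t)sin(4ξ) + exp(-t)sin(ξ)cos(t/2) - 2exp(-t)sin(3ξ)cos(3t/2)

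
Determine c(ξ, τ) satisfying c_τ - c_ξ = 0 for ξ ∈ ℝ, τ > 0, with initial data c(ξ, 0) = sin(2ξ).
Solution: By characteristics (dξ/dτ = -1), c(ξ,τ) = f(ξ + τ) with f = c(·, 0).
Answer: c(ξ, τ) = sin(2ξ + 2τ)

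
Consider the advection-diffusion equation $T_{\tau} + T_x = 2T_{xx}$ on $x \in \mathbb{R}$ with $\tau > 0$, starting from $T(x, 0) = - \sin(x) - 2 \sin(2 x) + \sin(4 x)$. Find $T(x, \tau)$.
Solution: Moving frame: $\eta = x - \tau$, $\sigma = \tau$, $T = u(\eta,\sigma)$, so $T_{\tau} = u_{\sigma} - u_{\eta}$ and $T_{xx} = u_{\eta\eta}$.
Hence $T_{\tau} + T_x = u_{\sigma}$ and the PDE becomes the heat equation $u_{\sigma} = 2u_{\eta\eta}$ on $\eta \in \mathbb{R}$.
Initial data: $u(\eta,0) = T(\eta,0) = - \sin(\eta) - 2 \sin(2 \eta) + \sin(4 \eta)$. Each mode $\sin(n\eta)$ decays as $e^{-2n^2\sigma}$ on $\mathbb{R}$, so $u(\eta,\sigma) = \sum c_n e^{-2n^2\sigma} \sin(n\eta)$ with $c_1=-1, c_2=-2, c_4=1$: $u(\eta,\sigma) = - e^{-2 \sigma} \sin(\eta) - 2 e^{-8 \sigma} \sin(2 \eta) + e^{-32 \sigma} \sin(4 \eta)$.
Substituting back: $T(x,\tau) = u(x - \tau, \tau)$.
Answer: $T(x, \tau) = e^{-2 \tau} \sin(\tau - x) + 2 e^{-8 \tau} \sin(2 \tau - 2 x) -  e^{-32 \tau} \sin(4 \tau - 4 x)$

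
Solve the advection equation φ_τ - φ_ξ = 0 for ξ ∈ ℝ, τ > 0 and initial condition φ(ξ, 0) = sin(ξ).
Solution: By method of characteristics (waves move left with speed 1):
Along characteristics ξ + τ = const, φ is constant, so φ(ξ,τ) = f(ξ + τ) with f = φ(·, 0).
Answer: φ(ξ, τ) = sin(ξ + τ)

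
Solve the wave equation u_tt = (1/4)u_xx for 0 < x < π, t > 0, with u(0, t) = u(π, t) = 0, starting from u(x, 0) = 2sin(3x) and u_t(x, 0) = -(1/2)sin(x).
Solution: Using separation of variables u = X(x)T(t):
Eigenfunctions: sin(nx), n = 1, 2, 3, ...
General solution: u(x, t) = Σ [A_n cos(n t/2) + B_n sin(n t/2)] sin(nx)
From u(x,0) = 2sin(3x): A_3=2. From u_t(x,0) = -(1/2)sin(x), using u_t(x,0) = Σ ω_n B_n sin(nx) with ω_n = n/2: B_1 = (-1/2)/(1/2) = -1.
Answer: u(x, t) = -sin(t/2)sin(x) + 2sin(3x)cos(3t/2)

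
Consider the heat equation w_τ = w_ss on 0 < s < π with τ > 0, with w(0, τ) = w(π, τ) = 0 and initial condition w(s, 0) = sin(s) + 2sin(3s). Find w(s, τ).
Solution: Separating variables: w = Σ c_n exp(-n²τ) sin(ns). From w(s,0) = sin(s) + 2sin(3s): c_1=1, c_3=2.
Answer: w(s, τ) = exp(-τ)sin(s) + 2exp(-9τ)sin(3s)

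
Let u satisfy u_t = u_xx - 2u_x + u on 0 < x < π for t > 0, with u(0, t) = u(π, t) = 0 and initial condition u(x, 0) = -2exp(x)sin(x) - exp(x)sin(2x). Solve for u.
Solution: Substitute u = exp(x)w.
Then u_x = exp(x)(w_x + w), u_xx = exp(x)(w_xx + 2w_x + w), u_t = exp(x)w_t; substituting and dividing by exp(x), the lower-order terms cancel: w_t = w_xx (standard heat equation).
Data for w: w(x,0) = exp(-x)u(x,0) = -2sin(x) - sin(2x). The boundary conditions carry over: w(0,t) = w(π,t) = 0.
Separating variables: w = Σ c_n exp(-n²t) sin(nx). From w(x,0) = -2sin(x) - sin(2x): c_1=-2, c_2=-1.
So w(x,t) = -2exp(-t)sin(x) - exp(-4t)sin(2x), and u(x,t) = exp(x)w(x,t).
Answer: u(x, t) = -2exp(-t)exp(x)sin(x) - exp(-4t)exp(x)sin(2x)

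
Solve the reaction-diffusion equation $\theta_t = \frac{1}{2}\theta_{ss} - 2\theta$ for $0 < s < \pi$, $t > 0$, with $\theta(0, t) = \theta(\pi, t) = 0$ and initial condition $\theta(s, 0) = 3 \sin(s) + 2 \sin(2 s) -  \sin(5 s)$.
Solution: Substitute $\theta = e^{-2t}u$.
Then $\theta_t = e^{-2t}(u_t - 2u)$, $\theta_{ss} = e^{-2t}u_{ss}$; substituting and dividing by $e^{-2t}$, the lower-order terms cancel: $u_t = \frac{1}{2}u_{ss}$ (standard heat equation).
Data for $u$: $u(s,0) = \theta(s,0) = 3 \sin(s) + 2 \sin(2 s) - \sin(5 s)$. The boundary conditions carry over: $u(0,t) = u(\pi,t) = 0$.
Separating variables: $u = \sum c_n e^{-n^2t/2} \sin(ns)$. From $u(s,0) = 3 \sin(s) + 2 \sin(2 s) - \sin(5 s)$: $c_1=3, c_2=2, c_5=-1$.
So $u(s,t) = 2 e^{-2 t} \sin(2 s) + 3 e^{-t/2} \sin(s) - e^{-25 t/2} \sin(5 s)$, and $\theta(s,t) = e^{-2t}u(s,t)$.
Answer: $\theta(s, t) = 2 e^{-4 t} \sin(2 s) + 3 e^{-5 t/2} \sin(s) -  e^{-29 t/2} \sin(5 s)$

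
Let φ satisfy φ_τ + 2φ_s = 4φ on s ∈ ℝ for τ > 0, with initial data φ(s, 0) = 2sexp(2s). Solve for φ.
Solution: Substitute φ = exp(2s)u, i.e. u = exp(-2s)φ.
By the product rule, φ_s = exp(2s)(u_s + 2u), φ_τ = exp(2s)u_τ.
Substituting into the PDE and dividing by exp(2s): u_τ + 2(u_s + 2u) = 4u.
The lower-order terms cancel, leaving the standard advection equation u_τ + 2u_s = 0.
Initial data for u: u(s,0) = exp(-2s)φ(s,0) = 2s.
Solve for u:
  By method of characteristics (waves move right with speed 2):
  Along characteristics s - 2τ = const, u is constant, so u(s,τ) = f(s - 2τ) with f = u(·, 0).
Hence u(s,τ) = 2s - 4τ.
Transform back: φ(s,τ) = exp(2s)u(s,τ).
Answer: φ(s, τ) = 2sexp(2s) - 4τexp(2s)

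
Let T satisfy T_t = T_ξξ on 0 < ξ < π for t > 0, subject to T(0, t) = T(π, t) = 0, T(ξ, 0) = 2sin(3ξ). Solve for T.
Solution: Separating variables: T = Σ c_n exp(-n²t) sin(nξ). From T(ξ,0) = 2sin(3ξ): c_3=2.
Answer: T(ξ, t) = 2exp(-9t)sin(3ξ)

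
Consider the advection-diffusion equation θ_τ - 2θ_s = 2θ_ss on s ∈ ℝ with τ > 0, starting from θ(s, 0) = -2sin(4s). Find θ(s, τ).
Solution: Change to a moving frame: let η = s + 2τ, σ = τ and write θ(s,τ) = u(η,σ).
By the chain rule θ_τ = u_σ + 2u_η, θ_s = u_η, θ_ss = u_ηη.
Then θ_τ - 2θ_s = u_σ: the advection term cancels and the PDE becomes the heat equation u_σ = 2u_ηη on η ∈ ℝ.
Initial data: u(η,0) = θ(η,0) = -2sin(4η).
On η ∈ ℝ each mode satisfies (sin(nη))″ = -n² sin(nη), so exp(-2n²σ) sin(nη) solves the heat equation; by superposition u(η,σ) = Σ c_n exp(-2n²σ) sin(nη).
Reading off the coefficients: c_4=-2, so u(η,σ) = -2exp(-32σ)sin(4η).
Substituting back η = s + 2τ, σ = τ: θ(s,τ) = u(s + 2τ, τ).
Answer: θ(s, τ) = -2exp(-32τ)sin(4s + 8τ)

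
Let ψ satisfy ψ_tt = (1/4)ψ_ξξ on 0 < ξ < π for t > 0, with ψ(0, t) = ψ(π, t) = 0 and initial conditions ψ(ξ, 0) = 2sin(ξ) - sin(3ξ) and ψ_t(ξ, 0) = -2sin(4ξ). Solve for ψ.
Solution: Separating variables: ψ = Σ [A_n cos(ω_n t) + B_n sin(ω_n t)] sin(nξ), ω_n = n/2. From ICs (B_n = velocity coefficient / ω_n): A_1=2, A_3=-1, B_4=-1.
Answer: ψ(ξ, t) = -sin(2t)sin(4ξ) + 2sin(ξ)cos(t/2) - sin(3ξ)cos(3t/2)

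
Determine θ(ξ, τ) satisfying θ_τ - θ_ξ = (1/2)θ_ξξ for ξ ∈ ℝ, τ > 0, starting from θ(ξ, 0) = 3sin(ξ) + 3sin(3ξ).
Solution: Moving frame: η = ξ + τ, σ = τ, θ = u(η,σ), so θ_τ = u_σ + u_η and θ_ξξ = u_ηη.
Hence θ_τ - θ_ξ = u_σ and the PDE becomes the heat equation u_σ = (1/2)u_ηη on η ∈ ℝ.
Initial data: u(η,0) = θ(η,0) = 3sin(η) + 3sin(3η). Each mode sin(nη) decays as exp(-n²σ/2) on ℝ, so u(η,σ) = Σ c_n exp(-n²σ/2) sin(nη) with c_1=3, c_3=3: u(η,σ) = 3exp(-σ/2)sin(η) + 3exp(-9σ/2)sin(3η).
Substituting back: θ(ξ,τ) = u(ξ + τ, τ).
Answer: θ(ξ, τ) = 3exp(-τ/2)sin(ξ + τ) + 3exp(-9τ/2)sin(3ξ + 3τ)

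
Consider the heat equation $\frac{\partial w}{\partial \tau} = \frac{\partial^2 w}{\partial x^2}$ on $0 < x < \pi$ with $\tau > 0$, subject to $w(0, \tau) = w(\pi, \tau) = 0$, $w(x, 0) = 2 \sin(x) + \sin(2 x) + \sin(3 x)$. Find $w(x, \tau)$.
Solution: Separating variables: $w = \sum c_n e^{-n^2\tau} \sin(nx)$. From $w(x,0) = 2 \sin(x) + \sin(2 x) + \sin(3 x)$: $c_1=2, c_2=1, c_3=1$.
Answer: $w(x, \tau) = 2 e^{-\tau} \sin(x) + e^{-4 \tau} \sin(2 x) + e^{-9 \tau} \sin(3 x)$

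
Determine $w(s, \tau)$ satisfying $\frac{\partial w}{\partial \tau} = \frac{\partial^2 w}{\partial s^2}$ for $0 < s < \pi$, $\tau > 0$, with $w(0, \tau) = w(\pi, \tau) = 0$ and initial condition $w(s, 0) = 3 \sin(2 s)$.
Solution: Using separation of variables $w = X(s)T(\tau)$:
Eigenfunctions: $\sin(ns)$, $n = 1, 2, 3, \ldots$
General solution: $w(s, \tau) = \sum c_n \sin(ns) e^{-n^2 \tau}$
Matching $w(s,0) = 3 \sin(2 s)$ term by term: $c_2=3$.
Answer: $w(s, \tau) = 3 e^{-4 \tau} \sin(2 s)$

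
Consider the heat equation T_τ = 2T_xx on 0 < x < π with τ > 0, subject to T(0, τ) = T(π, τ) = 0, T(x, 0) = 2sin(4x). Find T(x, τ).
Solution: Using separation of variables T = X(x)G(τ):
Eigenfunctions: sin(nx), n = 1, 2, 3, ...
General solution: T(x, τ) = Σ c_n sin(nx) exp(-2n² τ)
Matching T(x,0) = 2sin(4x) term by term: c_4=2.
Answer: T(x, τ) = 2exp(-32τ)sin(4x)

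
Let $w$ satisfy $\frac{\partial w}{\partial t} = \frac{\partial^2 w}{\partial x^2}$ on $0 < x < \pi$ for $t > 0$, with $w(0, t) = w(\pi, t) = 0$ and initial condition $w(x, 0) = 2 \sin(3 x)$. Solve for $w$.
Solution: Using separation of variables $w = X(x)T(t)$:
Eigenfunctions: $\sin(nx)$, $n = 1, 2, 3, \ldots$
General solution: $w(x, t) = \sum c_n \sin(nx) e^{-n^2 t}$
Matching $w(x,0) = 2 \sin(3 x)$ term by term: $c_3=2$.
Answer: $w(x, t) = 2 e^{-9 t} \sin(3 x)$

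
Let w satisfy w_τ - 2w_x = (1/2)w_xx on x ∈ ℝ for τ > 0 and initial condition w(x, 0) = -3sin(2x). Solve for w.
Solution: Change to a moving frame: let η = x + 2τ, σ = τ and write w(x,τ) = u(η,σ).
By the chain rule w_τ = u_σ + 2u_η, w_x = u_η, w_xx = u_ηη.
Then w_τ - 2w_x = u_σ: the advection term cancels and the PDE becomes the heat equation u_σ = (1/2)u_ηη on η ∈ ℝ.
Initial data: u(η,0) = w(η,0) = -3sin(2η).
On η ∈ ℝ each mode satisfies (sin(nη))″ = -n² sin(nη), so exp(-n²σ/2) sin(nη) solves the heat equation; by superposition u(η,σ) = Σ c_n exp(-n²σ/2) sin(nη).
Reading off the coefficients: c_2=-3, so u(η,σ) = -3exp(-2σ)sin(2η).
Substituting back η = x + 2τ, σ = τ: w(x,τ) = u(x + 2τ, τ).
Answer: w(x, τ) = -3exp(-2τ)sin(2x + 4τ)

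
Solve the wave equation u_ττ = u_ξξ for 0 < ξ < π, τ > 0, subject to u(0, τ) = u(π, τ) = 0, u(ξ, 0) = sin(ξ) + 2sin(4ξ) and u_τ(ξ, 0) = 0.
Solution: Using separation of variables u = X(ξ)T(τ):
Eigenfunctions: sin(nξ), n = 1, 2, 3, ...
General solution: u(ξ, τ) = Σ [A_n cos(n τ) + B_n sin(n τ)] sin(nξ)
From u(ξ,0) = sin(ξ) + 2sin(4ξ): A_1=1, A_4=2. From u_τ(ξ,0) = 0: all B_n = 0.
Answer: u(ξ, τ) = sin(ξ)cos(τ) + 2sin(4ξ)cos(4τ)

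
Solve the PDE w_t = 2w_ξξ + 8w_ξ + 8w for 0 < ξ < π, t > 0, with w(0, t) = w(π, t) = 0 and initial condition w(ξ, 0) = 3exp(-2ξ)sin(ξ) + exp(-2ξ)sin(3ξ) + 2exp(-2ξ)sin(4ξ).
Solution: Substitute w = exp(-2ξ)u.
Then w_ξ = exp(-2ξ)(u_ξ - 2u), w_ξξ = exp(-2ξ)(u_ξξ - 4u_ξ + 4u), w_t = exp(-2ξ)u_t; substituting and dividing by exp(-2ξ), the lower-order terms cancel: u_t = 2u_ξξ (standard heat equation).
Data for u: u(ξ,0) = exp(2ξ)w(ξ,0) = 3sin(ξ) + sin(3ξ) + 2sin(4ξ). The boundary conditions carry over: u(0,t) = u(π,t) = 0.
Separating variables: u = Σ c_n exp(-2n²t) sin(nξ). From u(ξ,0) = 3sin(ξ) + sin(3ξ) + 2sin(4ξ): c_1=3, c_3=1, c_4=2.
So u(ξ,t) = 3exp(-2t)sin(ξ) + exp(-18t)sin(3ξ) + 2exp(-32t)sin(4ξ), and w(ξ,t) = exp(-2ξ)u(ξ,t).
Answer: w(ξ, t) = 3exp(-2t)exp(-2ξ)sin(ξ) + exp(-18t)exp(-2ξ)sin(3ξ) + 2exp(-32t)exp(-2ξ)sin(4ξ)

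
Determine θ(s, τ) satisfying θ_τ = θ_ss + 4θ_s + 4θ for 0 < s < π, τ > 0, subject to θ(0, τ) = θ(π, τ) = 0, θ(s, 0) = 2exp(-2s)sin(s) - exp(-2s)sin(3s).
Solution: Substitute θ = exp(-2s)u.
Then θ_s = exp(-2s)(u_s - 2u), θ_ss = exp(-2s)(u_ss - 4u_s + 4u), θ_τ = exp(-2s)u_τ; substituting and dividing by exp(-2s), the lower-order terms cancel: u_τ = u_ss (standard heat equation).
Data for u: u(s,0) = exp(2s)θ(s,0) = 2sin(s) - sin(3s). The boundary conditions carry over: u(0,τ) = u(π,τ) = 0.
Separating variables: u = Σ c_n exp(-n²τ) sin(ns). From u(s,0) = 2sin(s) - sin(3s): c_1=2, c_3=-1.
So u(s,τ) = 2exp(-τ)sin(s) - exp(-9τ)sin(3s), and θ(s,τ) = exp(-2s)u(s,τ).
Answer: θ(s, τ) = 2exp(-2s)exp(-τ)sin(s) - exp(-2s)exp(-9τ)sin(3s)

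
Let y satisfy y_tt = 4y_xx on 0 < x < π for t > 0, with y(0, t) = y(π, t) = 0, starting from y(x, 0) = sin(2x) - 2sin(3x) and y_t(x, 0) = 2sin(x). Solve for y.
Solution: Using separation of variables y = X(x)T(t):
Eigenfunctions: sin(nx), n = 1, 2, 3, ...
General solution: y(x, t) = Σ [A_n cos(2n t) + B_n sin(2n t)] sin(nx)
From y(x,0) = sin(2x) - 2sin(3x): A_2=1, A_3=-2. From y_t(x,0) = 2sin(x), using y_t(x,0) = Σ ω_n B_n sin(nx) with ω_n = 2n: B_1 = 2/2 = 1.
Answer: y(x, t) = sin(2t)sin(x) + sin(2x)cos(4t) - 2sin(3x)cos(6t)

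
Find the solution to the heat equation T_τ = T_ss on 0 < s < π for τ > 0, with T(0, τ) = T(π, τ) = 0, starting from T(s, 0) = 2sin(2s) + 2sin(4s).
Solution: Using separation of variables T = X(s)G(τ):
Eigenfunctions: sin(ns), n = 1, 2, 3, ...
General solution: T(s, τ) = Σ c_n sin(ns) exp(-n² τ)
Matching T(s,0) = 2sin(2s) + 2sin(4s) term by term: c_2=2, c_4=2.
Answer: T(s, τ) = 2exp(-4τ)sin(2s) + 2exp(-16τ)sin(4s)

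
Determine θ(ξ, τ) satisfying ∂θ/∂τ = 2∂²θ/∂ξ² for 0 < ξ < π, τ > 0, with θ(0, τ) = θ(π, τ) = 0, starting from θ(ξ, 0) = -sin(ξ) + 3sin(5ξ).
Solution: Separating variables: θ = Σ c_n exp(-2n²τ) sin(nξ). From θ(ξ,0) = -sin(ξ) + 3sin(5ξ): c_1=-1, c_5=3.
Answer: θ(ξ, τ) = -exp(-2τ)sin(ξ) + 3exp(-50τ)sin(5ξ)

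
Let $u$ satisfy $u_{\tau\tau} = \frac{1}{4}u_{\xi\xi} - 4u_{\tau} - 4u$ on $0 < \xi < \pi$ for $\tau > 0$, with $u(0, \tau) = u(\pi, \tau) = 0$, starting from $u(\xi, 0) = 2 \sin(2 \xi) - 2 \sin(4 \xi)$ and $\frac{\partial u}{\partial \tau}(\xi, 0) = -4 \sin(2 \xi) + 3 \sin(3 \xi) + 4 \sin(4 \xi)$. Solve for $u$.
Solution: Substitute $u = e^{-2\tau}w$.
Then $u_{\tau} = e^{-2\tau}(w_{\tau} - 2w)$, $u_{\tau\tau} = e^{-2\tau}(w_{\tau\tau} - 4w_{\tau} + 4w)$, $u_{\xi\xi} = e^{-2\tau}w_{\xi\xi}$; substituting and dividing by $e^{-2\tau}$, the lower-order terms cancel: $w_{\tau\tau} = \frac{1}{4}w_{\xi\xi}$ (standard wave equation).
Data for $w$: $w(\xi,0) = u(\xi,0) = 2 \sin(2 \xi) - 2 \sin(4 \xi)$; $w_{\tau}(\xi,0) = u_{\tau}(\xi,0) + 2u(\xi,0) = 3 \sin(3 \xi)$. The boundary conditions carry over: $w(0,\tau) = w(\pi,\tau) = 0$.
Separating variables: $w = \sum [A_n \cos(\omega_n \tau) + B_n \sin(\omega_n \tau)] \sin(n\xi)$, $\omega_n = n/2$. From ICs ($B_n$ = velocity coefficient / $\omega_n$): $A_2=2, A_4=-2, B_3=2$.
So $w(\xi,\tau) = 2 \sin(2 \xi) \cos(\tau) + 2 \sin(3 \xi) \sin(3 \tau/2) - 2 \sin(4 \xi) \cos(2 \tau)$, and $u(\xi,\tau) = e^{-2\tau}w(\xi,\tau)$.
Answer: $u(\xi, \tau) = 2 e^{-2 \tau} \sin(3 \tau/2) \sin(3 \xi) + 2 e^{-2 \tau} \sin(2 \xi) \cos(\tau) - 2 e^{-2 \tau} \sin(4 \xi) \cos(2 \tau)$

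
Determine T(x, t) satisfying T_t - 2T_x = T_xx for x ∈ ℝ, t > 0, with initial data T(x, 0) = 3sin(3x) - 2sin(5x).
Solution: Moving frame: η = x + 2t, σ = t, T = u(η,σ), so T_t = u_σ + 2u_η and T_xx = u_ηη.
Hence T_t - 2T_x = u_σ and the PDE becomes the heat equation u_σ = u_ηη on η ∈ ℝ.
Initial data: u(η,0) = T(η,0) = 3sin(3η) - 2sin(5η). Each mode sin(nη) decays as exp(-n²σ) on ℝ, so u(η,σ) = Σ c_n exp(-n²σ) sin(nη) with c_3=3, c_5=-2: u(η,σ) = 3exp(-9σ)sin(3η) - 2exp(-25σ)sin(5η).
Substituting back: T(x,t) = u(x + 2t, t).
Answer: T(x, t) = 3exp(-9t)sin(6t + 3x) - 2exp(-25t)sin(10t + 5x)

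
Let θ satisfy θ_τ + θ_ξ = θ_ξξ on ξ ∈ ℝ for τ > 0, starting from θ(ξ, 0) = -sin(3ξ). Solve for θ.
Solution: Moving frame: η = ξ - τ, σ = τ, θ = u(η,σ), so θ_τ = u_σ - u_η and θ_ξξ = u_ηη.
Hence θ_τ + θ_ξ = u_σ and the PDE becomes the heat equation u_σ = u_ηη on η ∈ ℝ.
Initial data: u(η,0) = θ(η,0) = -sin(3η). Each mode sin(nη) decays as exp(-n²σ) on ℝ, so u(η,σ) = Σ c_n exp(-n²σ) sin(nη) with c_3=-1: u(η,σ) = -exp(-9σ)sin(3η).
Substituting back: θ(ξ,τ) = u(ξ - τ, τ).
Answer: θ(ξ, τ) = -exp(-9τ)sin(3ξ - 3τ)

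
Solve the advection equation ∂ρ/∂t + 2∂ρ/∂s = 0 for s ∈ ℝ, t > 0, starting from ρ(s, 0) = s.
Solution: By method of characteristics (waves move right with speed 2):
Along characteristics s - 2t = const, ρ is constant, so ρ(s,t) = f(s - 2t) with f = ρ(·, 0).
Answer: ρ(s, t) = s - 2t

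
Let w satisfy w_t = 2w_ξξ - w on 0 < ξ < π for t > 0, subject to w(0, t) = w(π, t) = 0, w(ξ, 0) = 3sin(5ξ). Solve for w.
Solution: Substitute w = exp(-t)u, i.e. u = exp(t)w.
By the product rule, w_t = exp(-t)(u_t - u), w_ξξ = exp(-t)u_ξξ.
Substituting into the PDE and dividing by exp(-t): u_t - u = 2u_ξξ - u.
The lower-order terms cancel, leaving the standard heat equation u_t = 2u_ξξ.
Initial data for u: u(ξ,0) = w(ξ,0) = 3sin(5ξ). The boundary conditions carry over: u(0,t) = u(π,t) = 0.
Solve for u:
  Using separation of variables u = X(ξ)T(t):
  Eigenfunctions: sin(nξ), n = 1, 2, 3, ...
  General solution: u(ξ, t) = Σ c_n sin(nξ) exp(-2n² t)
  Matching u(ξ,0) = 3sin(5ξ) term by term: c_5=3.
Hence u(ξ,t) = 3exp(-50t)sin(5ξ).
Transform back: w(ξ,t) = exp(-t)u(ξ,t).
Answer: w(ξ, t) = 3exp(-51t)sin(5ξ)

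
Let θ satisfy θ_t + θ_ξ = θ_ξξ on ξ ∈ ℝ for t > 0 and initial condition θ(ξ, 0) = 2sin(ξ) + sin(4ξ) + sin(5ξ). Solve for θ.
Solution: Change to a moving frame: let η = ξ - t, σ = t and write θ(ξ,t) = u(η,σ).
By the chain rule θ_t = u_σ - u_η, θ_ξ = u_η, θ_ξξ = u_ηη.
Then θ_t + θ_ξ = u_σ: the advection term cancels and the PDE becomes the heat equation u_σ = u_ηη on η ∈ ℝ.
Initial data: u(η,0) = θ(η,0) = 2sin(η) + sin(4η) + sin(5η).
On η ∈ ℝ each mode satisfies (sin(nη))″ = -n² sin(nη), so exp(-n²σ) sin(nη) solves the heat equation; by superposition u(η,σ) = Σ c_n exp(-n²σ) sin(nη).
Reading off the coefficients: c_1=2, c_4=1, c_5=1, so u(η,σ) = 2exp(-σ)sin(η) + exp(-16σ)sin(4η) + exp(-25σ)sin(5η).
Substituting back η = ξ - t, σ = t: θ(ξ,t) = u(ξ - t, t).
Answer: θ(ξ, t) = -2exp(-t)sin(t - ξ) - exp(-16t)sin(4t - 4ξ) - exp(-25t)sin(5t - 5ξ)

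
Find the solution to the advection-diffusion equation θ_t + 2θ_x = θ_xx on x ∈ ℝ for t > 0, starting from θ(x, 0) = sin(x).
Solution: Moving frame: η = x - 2t, σ = t, θ = u(η,σ), so θ_t = u_σ - 2u_η and θ_xx = u_ηη.
Hence θ_t + 2θ_x = u_σ and the PDE becomes the heat equation u_σ = u_ηη on η ∈ ℝ.
Initial data: u(η,0) = θ(η,0) = sin(η). Each mode sin(nη) decays as exp(-n²σ) on ℝ, so u(η,σ) = Σ c_n exp(-n²σ) sin(nη) with c_1=1: u(η,σ) = exp(-σ)sin(η).
Substituting back: θ(x,t) = u(x - 2t, t).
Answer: θ(x, t) = -exp(-t)sin(2t - x)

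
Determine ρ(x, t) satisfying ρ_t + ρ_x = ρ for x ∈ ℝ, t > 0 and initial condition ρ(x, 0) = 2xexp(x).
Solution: Substitute ρ = exp(x)u.
Then ρ_x = exp(x)(u_x + u), ρ_t = exp(x)u_t; substituting and dividing by exp(x), the lower-order terms cancel: u_t + u_x = 0 (standard advection equation).
Data for u: u(x,0) = exp(-x)ρ(x,0) = 2x.
By characteristics (dx/dt = 1), u(x,t) = f(x - t) with f = u(·, 0).
So u(x,t) = -2t + 2x, and ρ(x,t) = exp(x)u(x,t).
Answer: ρ(x, t) = -2texp(x) + 2xexp(x)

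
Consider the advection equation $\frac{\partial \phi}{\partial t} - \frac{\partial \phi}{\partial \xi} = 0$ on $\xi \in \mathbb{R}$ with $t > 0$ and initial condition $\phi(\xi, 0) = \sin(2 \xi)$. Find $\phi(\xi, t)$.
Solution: By method of characteristics (waves move left with speed 1):
Along characteristics $\xi + t =$ const, $\phi$ is constant, so $\phi(\xi,t) = f(\xi + t)$ with $f = \phi( \cdot , 0)$.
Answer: $\phi(\xi, t) = \sin(2 \xi + 2 t)$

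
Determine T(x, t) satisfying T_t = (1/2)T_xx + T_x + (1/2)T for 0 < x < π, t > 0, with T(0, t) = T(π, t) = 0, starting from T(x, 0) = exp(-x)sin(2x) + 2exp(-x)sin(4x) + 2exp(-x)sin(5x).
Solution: Substitute T = exp(-x)u.
Then T_x = exp(-x)(u_x - u), T_xx = exp(-x)(u_xx - 2u_x + u), T_t = exp(-x)u_t; substituting and dividing by exp(-x), the lower-order terms cancel: u_t = (1/2)u_xx (standard heat equation).
Data for u: u(x,0) = exp(x)T(x,0) = sin(2x) + 2sin(4x) + 2sin(5x). The boundary conditions carry over: u(0,t) = u(π,t) = 0.
Separating variables: u = Σ c_n exp(-n²t/2) sin(nx). From u(x,0) = sin(2x) + 2sin(4x) + 2sin(5x): c_2=1, c_4=2, c_5=2.
So u(x,t) = exp(-2t)sin(2x) + 2exp(-8t)sin(4x) + 2exp(-25t/2)sin(5x), and T(x,t) = exp(-x)u(x,t).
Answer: T(x, t) = exp(-2t)exp(-x)sin(2x) + 2exp(-8t)exp(-x)sin(4x) + 2exp(-25t/2)exp(-x)sin(5x)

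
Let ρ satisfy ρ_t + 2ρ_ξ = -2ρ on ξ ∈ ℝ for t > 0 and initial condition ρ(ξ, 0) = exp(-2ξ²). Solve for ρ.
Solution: Substitute ρ = exp(-2t)u, i.e. u = exp(2t)ρ.
By the product rule, ρ_t = exp(-2t)(u_t - 2u), ρ_ξ = exp(-2t)u_ξ.
Substituting into the PDE and dividing by exp(-2t): u_t - 2u + 2u_ξ = -2u.
The lower-order terms cancel, leaving the standard advection equation u_t + 2u_ξ = 0.
Initial data for u: u(ξ,0) = ρ(ξ,0) = exp(-2ξ²).
Solve for u:
  By method of characteristics (waves move right with speed 2):
  Along characteristics ξ - 2t = const, u is constant, so u(ξ,t) = f(ξ - 2t) with f = u(·, 0).
Hence u(ξ,t) = exp(-2(-2t + ξ)²).
Transform back: ρ(ξ,t) = exp(-2t)u(ξ,t).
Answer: ρ(ξ, t) = exp(-2t)exp(-2(-2t + ξ)²)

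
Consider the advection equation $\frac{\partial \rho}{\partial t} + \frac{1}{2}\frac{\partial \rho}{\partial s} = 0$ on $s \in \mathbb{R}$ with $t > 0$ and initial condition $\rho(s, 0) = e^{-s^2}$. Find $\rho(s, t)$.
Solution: By method of characteristics (waves move right with speed 1/2):
Along characteristics $s - \frac{1}{2}t =$ const, $\rho$ is constant, so $\rho(s,t) = f(s - \frac{1}{2}t)$ with $f = \rho( \cdot , 0)$.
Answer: $\rho(s, t) = e^{-(s - t/2)^2}$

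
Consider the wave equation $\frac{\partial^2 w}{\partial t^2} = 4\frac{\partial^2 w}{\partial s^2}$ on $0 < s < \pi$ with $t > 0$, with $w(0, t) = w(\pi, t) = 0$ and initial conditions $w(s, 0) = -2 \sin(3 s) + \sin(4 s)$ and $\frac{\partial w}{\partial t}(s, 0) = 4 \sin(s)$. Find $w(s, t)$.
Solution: Separating variables: $w = \sum [A_n \cos(\omega_n t) + B_n \sin(\omega_n t)] \sin(ns)$, $\omega_n = 2n$. From ICs ($B_n$ = velocity coefficient / $\omega_n$): $A_3=-2, A_4=1, B_1=2$.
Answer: $w(s, t) = 2 \sin(s) \sin(2 t) - 2 \sin(3 s) \cos(6 t) + \sin(4 s) \cos(8 t)$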